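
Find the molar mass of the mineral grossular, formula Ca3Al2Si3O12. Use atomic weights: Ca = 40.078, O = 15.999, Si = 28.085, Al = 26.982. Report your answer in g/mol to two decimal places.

450.44 g/mol

The formula mass is the sum 3*40.078 + 2*26.982 + 3*28.085 + 12*15.999.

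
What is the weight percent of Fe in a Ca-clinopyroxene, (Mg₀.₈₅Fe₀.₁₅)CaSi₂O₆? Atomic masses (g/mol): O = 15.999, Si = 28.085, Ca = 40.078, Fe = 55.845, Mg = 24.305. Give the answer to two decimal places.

3.79 mass %

M((Mg₀.₈₅Fe₀.₁₅)CaSi₂O₆) = 221.278 g/mol.
Fe contributes 0.15 × 55.845 = 8.377 g per mole.
8.377/221.278 = 0.0379 → 3.79%.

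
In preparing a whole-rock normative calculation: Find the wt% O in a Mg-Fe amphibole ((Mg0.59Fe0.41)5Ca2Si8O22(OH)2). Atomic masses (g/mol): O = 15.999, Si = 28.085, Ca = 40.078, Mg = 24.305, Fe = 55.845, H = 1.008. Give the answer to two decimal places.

43.78 mass %

Molar mass of (Mg0.59Fe0.41)5Ca2Si8O22(OH)2: 2.95·24.305 + 2.05·55.845 + 2·40.078 + 8·28.085 + 24·15.999 + 2·1.008 = 877.010 g/mol.
Mass of O per formula unit: 24 × 15.999 = 383.976 g.
Weight fraction O = 383.976 / 877.010 = 0.4378.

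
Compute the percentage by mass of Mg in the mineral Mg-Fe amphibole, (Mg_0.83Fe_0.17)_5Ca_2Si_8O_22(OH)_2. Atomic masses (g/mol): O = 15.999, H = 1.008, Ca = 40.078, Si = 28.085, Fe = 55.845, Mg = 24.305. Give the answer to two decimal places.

12.02 weight percent

Molar mass of (Mg_0.83Fe_0.17)_5Ca_2Si_8O_22(OH)_2: 4.15×24.305 + 0.85×55.845 + 2×40.078 + 8×28.085 + 24×15.999 + 2×1.008 = 839.162 g/mol.
Mass of Mg per formula unit: 4.15 × 24.305 = 100.866 g.
Weight fraction Mg = 100.866 / 839.162 = 0.1202.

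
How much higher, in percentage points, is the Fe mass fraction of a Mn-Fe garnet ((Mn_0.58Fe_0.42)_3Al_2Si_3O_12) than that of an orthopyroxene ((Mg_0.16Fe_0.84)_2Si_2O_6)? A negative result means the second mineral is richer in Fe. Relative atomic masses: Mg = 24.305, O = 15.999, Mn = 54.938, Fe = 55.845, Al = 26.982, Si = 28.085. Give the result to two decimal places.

M((Mn_0.58Fe_0.42)_3Al_2Si_3O_12) = 496.164 g/mol, so wt% Fe = 70.365/496.164 × 100 = 14.18%.
M((Mg_0.16Fe_0.84)_2Si_2O_6) = 253.761 g/mol, so wt% Fe = 93.820/253.761 × 100 = 36.97%.
14.18 − 36.97 = -22.79 pp.

-22.79 percentage points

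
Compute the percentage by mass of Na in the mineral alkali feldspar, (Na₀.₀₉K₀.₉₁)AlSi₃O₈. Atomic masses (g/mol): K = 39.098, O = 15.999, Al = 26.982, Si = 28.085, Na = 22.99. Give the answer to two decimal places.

M((Na₀.₀₉K₀.₉₁)AlSi₃O₈) = 276.877 g/mol.
Na contributes 0.09 × 22.99 = 2.069 g per mole.
2.069/276.877 = 0.0075 → 0.75%.

0.75 mass %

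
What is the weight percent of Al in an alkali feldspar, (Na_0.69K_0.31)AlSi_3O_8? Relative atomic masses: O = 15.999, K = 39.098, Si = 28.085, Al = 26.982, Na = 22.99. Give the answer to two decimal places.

10.10 wt%

Formula mass = 0.69×22.99 + 0.31×39.098 + 1×26.982 + 3×28.085 + 8×15.999 = 267.212 g/mol, of which 26.982 g is Al.
So Al makes up 26.982/267.212 = 0.1010 of the mass, i.e. 10.10%.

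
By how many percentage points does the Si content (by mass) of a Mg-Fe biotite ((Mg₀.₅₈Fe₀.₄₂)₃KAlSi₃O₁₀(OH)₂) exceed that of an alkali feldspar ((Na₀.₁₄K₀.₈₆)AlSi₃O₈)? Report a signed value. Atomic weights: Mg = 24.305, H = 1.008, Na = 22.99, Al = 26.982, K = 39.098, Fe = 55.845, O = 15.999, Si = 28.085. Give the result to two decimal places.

-12.08 percentage points

Si in (Mg₀.₅₈Fe₀.₄₂)₃KAlSi₃O₁₀(OH)₂: molar mass 456.994 g/mol; 3×28.085 = 84.255 g → 18.44 wt%.
Si in (Na₀.₁₄K₀.₈₆)AlSi₃O₈: molar mass 276.072 g/mol; 3×28.085 = 84.255 g → 30.52 wt%.
Difference = 18.44 − 30.52 = -12.08 percentage points.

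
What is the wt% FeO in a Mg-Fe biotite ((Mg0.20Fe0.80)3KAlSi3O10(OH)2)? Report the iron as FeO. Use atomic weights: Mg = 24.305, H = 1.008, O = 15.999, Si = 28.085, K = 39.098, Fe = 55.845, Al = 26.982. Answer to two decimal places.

Molar mass of (Mg0.20Fe0.80)3KAlSi3O10(OH)2 = 0.60·24.305 + 2.40·55.845 + 1·39.098 + 1·26.982 + 3·28.085 + 12·15.999 + 2·1.008 = 492.950 g/mol.
Each formula unit contains 2.40 Fe, equivalent to 2.40/1 = 2.4000 mol FeO.
M(FeO) = 1×55.845 + 1×15.999 = 71.844 g/mol.
Mass of FeO per formula unit = 2.4000 × 71.844 = 172.426 g.
FeO wt% = 172.426 / 492.950 × 100 = 34.98%.

34.98 wt%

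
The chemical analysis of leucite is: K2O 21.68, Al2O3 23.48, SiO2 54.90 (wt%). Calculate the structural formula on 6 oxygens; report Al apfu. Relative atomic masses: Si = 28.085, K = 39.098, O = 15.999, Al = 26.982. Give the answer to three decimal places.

K2O (M=94.195): mol = 0.23016; K = 0.46032, O = 0.23016.
Al2O3 (M=101.961): mol = 0.23028; Al = 0.46056, O = 0.69084.
SiO2 (M=60.083): mol = 0.91374; Si = 0.91374, O = 1.82748.
ΣO = 2.74848; factor = 6/ΣO = 2.18302.
Al apfu = 0.46056 × 2.18302 = 1.005.

1.005 Al apfu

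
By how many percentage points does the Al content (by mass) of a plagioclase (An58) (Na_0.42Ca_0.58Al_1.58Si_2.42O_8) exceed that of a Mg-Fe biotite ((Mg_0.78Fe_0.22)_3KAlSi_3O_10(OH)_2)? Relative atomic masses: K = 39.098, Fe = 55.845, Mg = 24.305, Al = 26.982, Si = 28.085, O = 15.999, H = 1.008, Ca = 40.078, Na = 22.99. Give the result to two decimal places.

9.54 percentage points

First mineral: 42.632 g Al in 271.490 g formula = 15.70 wt% Al.
Second mineral: 26.982 g Al in 438.070 g formula = 6.16 wt% Al.
15.70% − 6.16% gives a difference of 9.54 percentage points.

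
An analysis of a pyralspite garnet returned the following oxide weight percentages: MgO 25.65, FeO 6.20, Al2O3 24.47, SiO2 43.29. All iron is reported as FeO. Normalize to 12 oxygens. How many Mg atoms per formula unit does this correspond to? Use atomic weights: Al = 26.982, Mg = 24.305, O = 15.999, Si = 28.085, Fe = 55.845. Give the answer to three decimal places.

25.65 wt% MgO ÷ 40.304 g/mol = 0.63641 mol, giving 0.63641 Mg and 0.63641 O.
6.20 wt% FeO ÷ 71.844 g/mol = 0.08630 mol, giving 0.08630 Fe and 0.08630 O.
24.47 wt% Al2O3 ÷ 101.961 g/mol = 0.23999 mol, giving 0.47998 Al and 0.71997 O.
43.29 wt% SiO2 ÷ 60.083 g/mol = 0.72050 mol, giving 0.72050 Si and 1.44100 O.
Oxygen sums to 2.88368; scaling by 12/2.88368 = 4.16135 puts the formula on 12 O.
Mg: 0.63641 × 4.16135 = 2.648 atoms per formula unit.

2.648 Mg apfu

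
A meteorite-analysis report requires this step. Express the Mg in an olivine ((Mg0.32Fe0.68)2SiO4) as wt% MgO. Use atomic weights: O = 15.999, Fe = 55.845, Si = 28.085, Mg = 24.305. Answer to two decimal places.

14.05 wt%

M((Mg0.32Fe0.68)2SiO4) = 183.585 g/mol; M(MgO) = 40.304 g/mol.
Moles MgO per formula unit = 0.64 Mg ÷ 1 = 0.6400.
MgO fraction = (0.6400 × 40.304) / 183.585 = 25.795/183.585 = 0.1405.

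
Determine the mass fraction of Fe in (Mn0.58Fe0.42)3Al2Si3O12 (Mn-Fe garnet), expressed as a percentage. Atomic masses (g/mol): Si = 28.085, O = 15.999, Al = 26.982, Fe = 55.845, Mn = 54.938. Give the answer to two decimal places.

Formula mass = 1.74·54.938 + 1.26·55.845 + 2·26.982 + 3·28.085 + 12·15.999 = 496.164 g/mol, of which 70.365 g is Fe.
So Fe makes up 70.365/496.164 = 0.1418 of the mass, i.e. 14.18%.

14.18 mass %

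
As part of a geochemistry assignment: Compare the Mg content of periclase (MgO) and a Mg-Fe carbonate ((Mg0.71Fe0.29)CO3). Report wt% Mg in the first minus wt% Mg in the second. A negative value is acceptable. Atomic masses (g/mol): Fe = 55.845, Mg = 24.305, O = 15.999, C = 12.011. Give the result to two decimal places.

41.84 percentage points

First mineral: 24.305 g Mg in 40.304 g formula = 60.30 wt% Mg.
Second mineral: 17.257 g Mg in 93.460 g formula = 18.46 wt% Mg.
60.30% − 18.46% gives a difference of 41.84 percentage points.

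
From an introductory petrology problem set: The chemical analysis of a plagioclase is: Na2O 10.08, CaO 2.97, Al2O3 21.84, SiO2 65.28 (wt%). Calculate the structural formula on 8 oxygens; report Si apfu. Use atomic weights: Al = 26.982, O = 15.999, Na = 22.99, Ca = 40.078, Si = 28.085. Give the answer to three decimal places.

Na2O (M=61.979): mol = 0.16264; Na = 0.32528, O = 0.16264.
CaO (M=56.077): mol = 0.05296; Ca = 0.05296, O = 0.05296.
Al2O3 (M=101.961): mol = 0.21420; Al = 0.42840, O = 0.64260.
SiO2 (M=60.083): mol = 1.08650; Si = 1.08650, O = 2.17300.
ΣO = 3.03120; factor = 8/ΣO = 2.63922.
Si apfu = 1.08650 × 2.63922 = 2.868.

2.868 Si apfu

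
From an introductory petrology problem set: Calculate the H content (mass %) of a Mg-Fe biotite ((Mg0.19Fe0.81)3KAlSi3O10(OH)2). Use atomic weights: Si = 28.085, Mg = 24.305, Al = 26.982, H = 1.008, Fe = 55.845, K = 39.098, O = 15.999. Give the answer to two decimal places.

Molar mass of (Mg0.19Fe0.81)3KAlSi3O10(OH)2: 0.57·24.305 + 2.43·55.845 + 1·39.098 + 1·26.982 + 3·28.085 + 12·15.999 + 2·1.008 = 493.896 g/mol.
Mass of H per formula unit: 2 × 1.008 = 2.016 g.
Weight fraction H = 2.016 / 493.896 = 0.0041.

0.41 mass %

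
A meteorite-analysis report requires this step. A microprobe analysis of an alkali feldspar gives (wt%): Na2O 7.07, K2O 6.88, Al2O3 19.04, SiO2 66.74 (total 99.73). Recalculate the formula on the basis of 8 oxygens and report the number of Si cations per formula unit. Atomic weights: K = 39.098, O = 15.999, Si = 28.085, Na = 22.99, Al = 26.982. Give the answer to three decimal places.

7.07 wt% Na2O ÷ 61.979 g/mol = 0.11407 mol, giving 0.22814 Na and 0.11407 O.
6.88 wt% K2O ÷ 94.195 g/mol = 0.07304 mol, giving 0.14608 K and 0.07304 O.
19.04 wt% Al2O3 ÷ 101.961 g/mol = 0.18674 mol, giving 0.37348 Al and 0.56022 O.
66.74 wt% SiO2 ÷ 60.083 g/mol = 1.11080 mol, giving 1.11080 Si and 2.22160 O.
Oxygen sums to 2.96893; scaling by 8/2.96893 = 2.69457 puts the formula on 8 O.
Si: 1.11080 × 2.69457 = 2.993 atoms per formula unit.

2.993 Si apfu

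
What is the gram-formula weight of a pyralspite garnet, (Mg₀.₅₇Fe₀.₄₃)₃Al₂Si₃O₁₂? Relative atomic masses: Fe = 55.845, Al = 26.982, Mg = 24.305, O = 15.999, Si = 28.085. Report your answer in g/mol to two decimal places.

443.81 g/mol

The formula mass is the sum 1.71·24.305 + 1.29·55.845 + 2·26.982 + 3·28.085 + 12·15.999.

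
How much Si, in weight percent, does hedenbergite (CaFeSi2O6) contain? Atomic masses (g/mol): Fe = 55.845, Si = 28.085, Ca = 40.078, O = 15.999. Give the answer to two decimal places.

Molar mass of CaFeSi2O6: 1×40.078 + 1×55.845 + 2×28.085 + 6×15.999 = 248.087 g/mol.
Mass of Si per formula unit: 2 × 28.085 = 56.170 g.
Weight fraction Si = 56.170 / 248.087 = 0.2264.

22.64 weight percent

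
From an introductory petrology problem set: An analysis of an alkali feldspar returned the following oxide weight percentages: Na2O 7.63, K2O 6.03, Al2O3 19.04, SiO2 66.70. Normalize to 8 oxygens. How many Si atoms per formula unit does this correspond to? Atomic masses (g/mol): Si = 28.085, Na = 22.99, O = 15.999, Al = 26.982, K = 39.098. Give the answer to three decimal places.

7.63 wt% Na2O ÷ 61.979 g/mol = 0.12311 mol, giving 0.24622 Na and 0.12311 O.
6.03 wt% K2O ÷ 94.195 g/mol = 0.06402 mol, giving 0.12804 K and 0.06402 O.
19.04 wt% Al2O3 ÷ 101.961 g/mol = 0.18674 mol, giving 0.37348 Al and 0.56022 O.
66.70 wt% SiO2 ÷ 60.083 g/mol = 1.11013 mol, giving 1.11013 Si and 2.22026 O.
Oxygen sums to 2.96761; scaling by 8/2.96761 = 2.69577 puts the formula on 8 O.
Si: 1.11013 × 2.69577 = 2.993 atoms per formula unit.

2.993 Si apfu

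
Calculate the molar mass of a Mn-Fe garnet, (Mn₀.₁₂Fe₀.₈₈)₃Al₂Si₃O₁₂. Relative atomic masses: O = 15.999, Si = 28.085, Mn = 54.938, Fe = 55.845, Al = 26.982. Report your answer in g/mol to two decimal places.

The formula mass is the sum 0.36×54.938 + 2.64×55.845 + 2×26.982 + 3×28.085 + 12×15.999.

497.42 g/mol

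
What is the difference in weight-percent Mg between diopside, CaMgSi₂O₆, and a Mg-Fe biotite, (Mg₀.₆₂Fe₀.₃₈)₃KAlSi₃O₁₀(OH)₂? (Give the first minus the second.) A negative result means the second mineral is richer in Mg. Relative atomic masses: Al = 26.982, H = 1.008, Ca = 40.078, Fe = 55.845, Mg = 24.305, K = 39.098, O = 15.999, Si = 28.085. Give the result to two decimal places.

1.25 percentage points

Mg in CaMgSi₂O₆: molar mass 216.547 g/mol; 1×24.305 = 24.305 g → 11.22 wt%.
Mg in (Mg₀.₆₂Fe₀.₃₈)₃KAlSi₃O₁₀(OH)₂: molar mass 453.210 g/mol; 1.86×24.305 = 45.207 g → 9.97 wt%.
Difference = 11.22 − 9.97 = 1.25 percentage points.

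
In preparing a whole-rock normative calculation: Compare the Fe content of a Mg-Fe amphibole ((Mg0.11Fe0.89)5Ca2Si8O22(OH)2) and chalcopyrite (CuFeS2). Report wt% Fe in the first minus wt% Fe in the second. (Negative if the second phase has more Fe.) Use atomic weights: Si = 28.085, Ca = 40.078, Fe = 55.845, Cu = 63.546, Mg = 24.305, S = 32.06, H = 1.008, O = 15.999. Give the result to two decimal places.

First mineral: 248.510 g Fe in 952.706 g formula = 26.08 wt% Fe.
Second mineral: 55.845 g Fe in 183.511 g formula = 30.43 wt% Fe.
26.08% − 30.43% gives a difference of -4.35 percentage points.

-4.35 percentage points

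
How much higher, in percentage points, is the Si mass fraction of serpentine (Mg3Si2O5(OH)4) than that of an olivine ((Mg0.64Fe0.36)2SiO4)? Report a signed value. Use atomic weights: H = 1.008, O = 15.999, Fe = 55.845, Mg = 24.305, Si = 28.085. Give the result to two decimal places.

First mineral: 56.170 g Si in 277.108 g formula = 20.27 wt% Si.
Second mineral: 28.085 g Si in 163.400 g formula = 17.19 wt% Si.
20.27% − 17.19% gives a difference of 3.08 percentage points.

3.08 percentage points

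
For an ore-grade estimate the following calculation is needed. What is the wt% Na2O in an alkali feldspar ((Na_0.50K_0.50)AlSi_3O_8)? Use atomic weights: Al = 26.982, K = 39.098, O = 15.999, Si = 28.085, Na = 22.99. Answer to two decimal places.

Formula mass = 270.273 g/mol.
0.50 Na → 0.2500 mol Na2O per formula unit; M(Na2O) = 61.979, so Na2O mass = 15.495 g.
15.495/270.273 × 100 = 5.73 wt%.

5.73 wt%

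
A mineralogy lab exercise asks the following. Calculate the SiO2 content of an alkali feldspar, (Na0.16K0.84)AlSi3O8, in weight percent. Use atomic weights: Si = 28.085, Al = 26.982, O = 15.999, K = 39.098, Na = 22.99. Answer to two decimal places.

65.37 wt%

M((Na0.16K0.84)AlSi3O8) = 275.750 g/mol; M(SiO2) = 60.083 g/mol.
Moles SiO2 per formula unit = 3 Si ÷ 1 = 3.0000.
SiO2 fraction = (3.0000 × 60.083) / 275.750 = 180.249/275.750 = 0.6537.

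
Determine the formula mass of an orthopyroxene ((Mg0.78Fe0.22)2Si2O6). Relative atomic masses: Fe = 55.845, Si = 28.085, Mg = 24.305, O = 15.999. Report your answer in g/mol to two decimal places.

214.65 g/mol

Mg: 1.56 × 24.305 = 37.9158
Fe: 0.44 × 55.845 = 24.5718
Si: 2 × 28.085 = 56.1700
O: 6 × 15.999 = 95.9940
Summing the contributions gives the formula mass.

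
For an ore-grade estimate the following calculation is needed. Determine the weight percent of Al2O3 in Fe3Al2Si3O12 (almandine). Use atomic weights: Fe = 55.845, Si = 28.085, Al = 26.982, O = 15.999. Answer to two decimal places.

M(Fe3Al2Si3O12) = 497.742 g/mol; M(Al2O3) = 101.961 g/mol.
Moles Al2O3 per formula unit = 2 Al ÷ 2 = 1.0000.
Al2O3 fraction = (1.0000 × 101.961) / 497.742 = 101.961/497.742 = 0.2048.

20.48 wt%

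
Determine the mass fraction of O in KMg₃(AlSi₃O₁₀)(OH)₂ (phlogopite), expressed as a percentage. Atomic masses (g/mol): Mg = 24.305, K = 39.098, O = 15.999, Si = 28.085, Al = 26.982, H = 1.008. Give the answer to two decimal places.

46.01 mass %

Formula mass = 1·39.098 + 3·24.305 + 1·26.982 + 3·28.085 + 12·15.999 + 2·1.008 = 417.254 g/mol, of which 191.988 g is O.
So O makes up 191.988/417.254 = 0.4601 of the mass, i.e. 46.01%.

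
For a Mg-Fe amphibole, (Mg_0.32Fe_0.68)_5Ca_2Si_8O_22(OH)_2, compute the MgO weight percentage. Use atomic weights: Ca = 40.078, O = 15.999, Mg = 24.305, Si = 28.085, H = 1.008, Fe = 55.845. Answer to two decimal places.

7.01 wt%

Molar mass of (Mg_0.32Fe_0.68)_5Ca_2Si_8O_22(OH)_2 = 1.60*24.305 + 3.40*55.845 + 2*40.078 + 8*28.085 + 24*15.999 + 2*1.008 = 919.589 g/mol.
Each formula unit contains 1.60 Mg, equivalent to 1.60/1 = 1.6000 mol MgO.
M(MgO) = 1×24.305 + 1×15.999 = 40.304 g/mol.
Mass of MgO per formula unit = 1.6000 × 40.304 = 64.486 g.
MgO wt% = 64.486 / 919.589 × 100 = 7.01%.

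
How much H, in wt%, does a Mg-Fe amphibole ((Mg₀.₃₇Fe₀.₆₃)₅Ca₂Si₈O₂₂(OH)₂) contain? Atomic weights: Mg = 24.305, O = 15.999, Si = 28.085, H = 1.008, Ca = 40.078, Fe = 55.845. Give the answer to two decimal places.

0.22 wt%

Molar mass of (Mg₀.₃₇Fe₀.₆₃)₅Ca₂Si₈O₂₂(OH)₂: 1.85·24.305 + 3.15·55.845 + 2·40.078 + 8·28.085 + 24·15.999 + 2·1.008 = 911.704 g/mol.
Mass of H per formula unit: 2 × 1.008 = 2.016 g.
Weight fraction H = 2.016 / 911.704 = 0.0022.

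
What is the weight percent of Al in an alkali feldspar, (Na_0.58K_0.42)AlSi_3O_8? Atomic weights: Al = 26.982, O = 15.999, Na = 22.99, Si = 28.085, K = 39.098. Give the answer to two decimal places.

Formula mass = 0.58*22.99 + 0.42*39.098 + 1*26.982 + 3*28.085 + 8*15.999 = 268.984 g/mol, of which 26.982 g is Al.
So Al makes up 26.982/268.984 = 0.1003 of the mass, i.e. 10.03%.

10.03 mass %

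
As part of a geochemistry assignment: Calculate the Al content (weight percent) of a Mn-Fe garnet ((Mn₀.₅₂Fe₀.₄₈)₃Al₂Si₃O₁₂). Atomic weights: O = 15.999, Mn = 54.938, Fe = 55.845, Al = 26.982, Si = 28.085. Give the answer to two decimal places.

10.87 weight percent

Molar mass of (Mn₀.₅₂Fe₀.₄₈)₃Al₂Si₃O₁₂: 1.56*54.938 + 1.44*55.845 + 2*26.982 + 3*28.085 + 12*15.999 = 496.327 g/mol.
Mass of Al per formula unit: 2 × 26.982 = 53.964 g.
Weight fraction Al = 53.964 / 496.327 = 0.1087.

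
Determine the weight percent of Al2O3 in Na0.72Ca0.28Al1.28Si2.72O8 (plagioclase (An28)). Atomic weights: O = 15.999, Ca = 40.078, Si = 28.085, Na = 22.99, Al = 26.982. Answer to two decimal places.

24.47 wt%

M(Na0.72Ca0.28Al1.28Si2.72O8) = 266.695 g/mol; M(Al2O3) = 101.961 g/mol.
Moles Al2O3 per formula unit = 1.28 Al ÷ 2 = 0.6400.
Al2O3 fraction = (0.6400 × 101.961) / 266.695 = 65.255/266.695 = 0.2447.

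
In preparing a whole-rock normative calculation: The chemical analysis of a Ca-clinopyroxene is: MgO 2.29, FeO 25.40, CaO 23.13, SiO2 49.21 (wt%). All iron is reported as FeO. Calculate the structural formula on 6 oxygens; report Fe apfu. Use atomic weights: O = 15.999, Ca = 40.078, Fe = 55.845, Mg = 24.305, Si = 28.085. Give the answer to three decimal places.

0.862 Fe apfu

2.29 wt% MgO ÷ 40.304 g/mol = 0.05682 mol, giving 0.05682 Mg and 0.05682 O.
25.40 wt% FeO ÷ 71.844 g/mol = 0.35354 mol, giving 0.35354 Fe and 0.35354 O.
23.13 wt% CaO ÷ 56.077 g/mol = 0.41247 mol, giving 0.41247 Ca and 0.41247 O.
49.21 wt% SiO2 ÷ 60.083 g/mol = 0.81903 mol, giving 0.81903 Si and 1.63806 O.
Oxygen sums to 2.46089; scaling by 6/2.46089 = 2.43814 puts the formula on 6 O.
Fe: 0.35354 × 2.43814 = 0.862 atoms per formula unit.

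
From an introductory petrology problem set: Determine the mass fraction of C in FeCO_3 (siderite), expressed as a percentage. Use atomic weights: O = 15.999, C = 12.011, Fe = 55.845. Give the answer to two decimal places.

Molar mass of FeCO_3: 1·55.845 + 1·12.011 + 3·15.999 = 115.853 g/mol.
Mass of C per formula unit: 1 × 12.011 = 12.011 g.
Weight fraction C = 12.011 / 115.853 = 0.1037.

10.37 mass %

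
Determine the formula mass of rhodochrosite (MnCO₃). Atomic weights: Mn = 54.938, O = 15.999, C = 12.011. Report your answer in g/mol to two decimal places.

M = 1×54.938 + 1×12.011 + 3×15.999

114.95 g/mol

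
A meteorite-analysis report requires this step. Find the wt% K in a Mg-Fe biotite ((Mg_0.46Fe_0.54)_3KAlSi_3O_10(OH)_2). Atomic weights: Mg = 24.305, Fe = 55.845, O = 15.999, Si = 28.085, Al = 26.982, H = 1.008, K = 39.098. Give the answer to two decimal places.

8.35 weight percent

Molar mass of (Mg_0.46Fe_0.54)_3KAlSi_3O_10(OH)_2: 1.38*24.305 + 1.62*55.845 + 1*39.098 + 1*26.982 + 3*28.085 + 12*15.999 + 2*1.008 = 468.349 g/mol.
Mass of K per formula unit: 1 × 39.098 = 39.098 g.
Weight fraction K = 39.098 / 468.349 = 0.0835.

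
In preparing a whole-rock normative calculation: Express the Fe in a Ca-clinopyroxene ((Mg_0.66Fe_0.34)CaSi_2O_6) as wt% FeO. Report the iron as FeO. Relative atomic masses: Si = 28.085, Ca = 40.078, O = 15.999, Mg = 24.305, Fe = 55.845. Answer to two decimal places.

10.75 wt%

M((Mg_0.66Fe_0.34)CaSi_2O_6) = 227.271 g/mol; M(FeO) = 71.844 g/mol.
Moles FeO per formula unit = 0.34 Fe ÷ 1 = 0.3400.
FeO fraction = (0.3400 × 71.844) / 227.271 = 24.427/227.271 = 0.1075.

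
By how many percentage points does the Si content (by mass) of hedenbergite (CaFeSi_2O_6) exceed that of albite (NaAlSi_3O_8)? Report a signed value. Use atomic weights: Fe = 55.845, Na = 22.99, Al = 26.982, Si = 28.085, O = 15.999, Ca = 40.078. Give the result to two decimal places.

M(CaFeSi_2O_6) = 248.087 g/mol, so wt% Si = 56.170/248.087 × 100 = 22.64%.
M(NaAlSi_3O_8) = 262.219 g/mol, so wt% Si = 84.255/262.219 × 100 = 32.13%.
22.64 − 32.13 = -9.49 pp.

-9.49 percentage points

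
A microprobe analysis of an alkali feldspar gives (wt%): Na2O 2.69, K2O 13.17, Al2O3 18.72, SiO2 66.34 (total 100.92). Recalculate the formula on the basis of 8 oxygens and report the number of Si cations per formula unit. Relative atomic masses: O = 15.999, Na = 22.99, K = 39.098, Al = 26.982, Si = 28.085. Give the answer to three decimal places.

3.002 Si apfu

Na2O (M=61.979): mol = 0.04340; Na = 0.08680, O = 0.04340.
K2O (M=94.195): mol = 0.13982; K = 0.27964, O = 0.13982.
Al2O3 (M=101.961): mol = 0.18360; Al = 0.36720, O = 0.55080.
SiO2 (M=60.083): mol = 1.10414; Si = 1.10414, O = 2.20828.
ΣO = 2.94230; factor = 8/ΣO = 2.71896.
Si apfu = 1.10414 × 2.71896 = 3.002.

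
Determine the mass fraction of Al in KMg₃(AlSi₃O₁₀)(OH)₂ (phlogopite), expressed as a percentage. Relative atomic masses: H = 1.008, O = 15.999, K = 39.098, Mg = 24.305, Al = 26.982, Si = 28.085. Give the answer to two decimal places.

6.47 weight percent

Molar mass of KMg₃(AlSi₃O₁₀)(OH)₂: 1·39.098 + 3·24.305 + 1·26.982 + 3·28.085 + 12·15.999 + 2·1.008 = 417.254 g/mol.
Mass of Al per formula unit: 1 × 26.982 = 26.982 g.
Weight fraction Al = 26.982 / 417.254 = 0.0647.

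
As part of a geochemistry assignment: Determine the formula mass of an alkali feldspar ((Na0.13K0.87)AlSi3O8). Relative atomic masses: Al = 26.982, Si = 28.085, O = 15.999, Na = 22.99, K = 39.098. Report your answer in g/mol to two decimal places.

The formula mass is the sum 0.13*22.99 + 0.87*39.098 + 1*26.982 + 3*28.085 + 8*15.999.

276.23 g/mol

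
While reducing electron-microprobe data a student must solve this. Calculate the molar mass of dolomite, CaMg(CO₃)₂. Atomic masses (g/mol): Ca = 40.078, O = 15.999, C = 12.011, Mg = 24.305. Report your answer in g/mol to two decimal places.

M = 1×40.078 + 1×24.305 + 2×12.011 + 6×15.999

184.40 g/mol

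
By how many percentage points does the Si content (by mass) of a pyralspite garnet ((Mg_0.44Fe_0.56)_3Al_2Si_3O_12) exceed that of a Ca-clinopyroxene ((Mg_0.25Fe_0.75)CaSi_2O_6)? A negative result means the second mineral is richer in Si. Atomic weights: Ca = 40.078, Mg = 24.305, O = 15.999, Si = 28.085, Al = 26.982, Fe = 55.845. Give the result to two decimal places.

M((Mg_0.44Fe_0.56)_3Al_2Si_3O_12) = 456.109 g/mol, so wt% Si = 84.255/456.109 × 100 = 18.47%.
M((Mg_0.25Fe_0.75)CaSi_2O_6) = 240.202 g/mol, so wt% Si = 56.170/240.202 × 100 = 23.38%.
18.47 − 23.38 = -4.91 pp.

-4.91 percentage points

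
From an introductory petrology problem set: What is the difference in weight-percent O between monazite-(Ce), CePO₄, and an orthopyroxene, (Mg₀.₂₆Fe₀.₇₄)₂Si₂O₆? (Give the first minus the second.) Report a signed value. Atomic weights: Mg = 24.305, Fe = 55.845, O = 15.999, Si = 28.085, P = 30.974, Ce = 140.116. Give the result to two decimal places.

First mineral: 63.996 g O in 235.086 g formula = 27.22 wt% O.
Second mineral: 95.994 g O in 247.453 g formula = 38.79 wt% O.
27.22% − 38.79% gives a difference of -11.57 percentage points.

-11.57 percentage points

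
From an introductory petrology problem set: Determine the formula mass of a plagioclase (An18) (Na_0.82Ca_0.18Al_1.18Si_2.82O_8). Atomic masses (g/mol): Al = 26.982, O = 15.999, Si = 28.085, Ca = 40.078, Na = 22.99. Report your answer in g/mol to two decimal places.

265.10 g/mol

The formula mass is the sum 0.82·22.99 + 0.18·40.078 + 1.18·26.982 + 2.82·28.085 + 8·15.999.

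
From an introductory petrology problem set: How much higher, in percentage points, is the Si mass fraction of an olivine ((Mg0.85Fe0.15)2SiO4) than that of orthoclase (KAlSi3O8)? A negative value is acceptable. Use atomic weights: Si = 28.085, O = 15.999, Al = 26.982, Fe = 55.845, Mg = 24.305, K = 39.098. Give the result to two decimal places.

-11.57 percentage points

Si in (Mg0.85Fe0.15)2SiO4: molar mass 150.153 g/mol; 1×28.085 = 28.085 g → 18.70 wt%.
Si in KAlSi3O8: molar mass 278.327 g/mol; 3×28.085 = 84.255 g → 30.27 wt%.
Difference = 18.70 − 30.27 = -11.57 percentage points.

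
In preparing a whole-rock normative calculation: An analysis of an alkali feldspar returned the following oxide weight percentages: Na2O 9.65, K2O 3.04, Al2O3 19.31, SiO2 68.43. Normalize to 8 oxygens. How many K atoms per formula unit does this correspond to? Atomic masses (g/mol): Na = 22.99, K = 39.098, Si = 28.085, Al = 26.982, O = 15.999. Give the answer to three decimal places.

9.65 wt% Na2O ÷ 61.979 g/mol = 0.15570 mol, giving 0.31140 Na and 0.15570 O.
3.04 wt% K2O ÷ 94.195 g/mol = 0.03227 mol, giving 0.06454 K and 0.03227 O.
19.31 wt% Al2O3 ÷ 101.961 g/mol = 0.18939 mol, giving 0.37878 Al and 0.56817 O.
68.43 wt% SiO2 ÷ 60.083 g/mol = 1.13892 mol, giving 1.13892 Si and 2.27784 O.
Oxygen sums to 3.03398; scaling by 8/3.03398 = 2.63680 puts the formula on 8 O.
K: 0.06454 × 2.63680 = 0.170 atoms per formula unit.

0.170 K apfu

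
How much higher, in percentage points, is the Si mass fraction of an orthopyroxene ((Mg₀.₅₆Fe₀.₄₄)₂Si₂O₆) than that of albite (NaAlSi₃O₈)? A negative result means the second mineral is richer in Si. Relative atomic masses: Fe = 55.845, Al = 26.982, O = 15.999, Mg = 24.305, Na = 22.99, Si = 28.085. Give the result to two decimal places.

First mineral: 56.170 g Si in 228.529 g formula = 24.58 wt% Si.
Second mineral: 84.255 g Si in 262.219 g formula = 32.13 wt% Si.
24.58% − 32.13% gives a difference of -7.55 percentage points.

-7.55 percentage points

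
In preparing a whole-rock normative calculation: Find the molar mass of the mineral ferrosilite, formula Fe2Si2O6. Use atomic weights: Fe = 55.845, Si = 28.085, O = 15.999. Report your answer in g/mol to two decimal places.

The formula mass is the sum 2*55.845 + 2*28.085 + 6*15.999.

263.85 g/mol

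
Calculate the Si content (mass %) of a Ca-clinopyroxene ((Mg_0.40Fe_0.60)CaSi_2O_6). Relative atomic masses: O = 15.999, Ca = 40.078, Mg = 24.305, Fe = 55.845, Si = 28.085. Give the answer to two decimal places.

23.85 mass %

M((Mg_0.40Fe_0.60)CaSi_2O_6) = 235.471 g/mol.
Si contributes 2 × 28.085 = 56.170 g per mole.
56.170/235.471 = 0.2385 → 23.85%.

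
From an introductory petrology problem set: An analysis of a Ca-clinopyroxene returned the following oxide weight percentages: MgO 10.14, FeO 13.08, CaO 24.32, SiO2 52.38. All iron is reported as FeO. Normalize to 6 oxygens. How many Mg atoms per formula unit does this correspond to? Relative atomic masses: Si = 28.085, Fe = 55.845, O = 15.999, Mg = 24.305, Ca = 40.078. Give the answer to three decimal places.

MgO (M=40.304): mol = 0.25159; Mg = 0.25159, O = 0.25159.
FeO (M=71.844): mol = 0.18206; Fe = 0.18206, O = 0.18206.
CaO (M=56.077): mol = 0.43369; Ca = 0.43369, O = 0.43369.
SiO2 (M=60.083): mol = 0.87179; Si = 0.87179, O = 1.74358.
ΣO = 2.61092; factor = 6/ΣO = 2.29804.
Mg apfu = 0.25159 × 2.29804 = 0.578.

0.578 Mg apfu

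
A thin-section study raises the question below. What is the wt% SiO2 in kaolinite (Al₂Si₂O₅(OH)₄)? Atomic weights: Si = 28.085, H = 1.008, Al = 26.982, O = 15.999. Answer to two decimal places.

46.55 wt%

Molar mass of Al₂Si₂O₅(OH)₄ = 2·26.982 + 2·28.085 + 9·15.999 + 4·1.008 = 258.157 g/mol.
Each formula unit contains 2 Si, equivalent to 2/1 = 2.0000 mol SiO2.
M(SiO2) = 1×28.085 + 2×15.999 = 60.083 g/mol.
Mass of SiO2 per formula unit = 2.0000 × 60.083 = 120.166 g.
SiO2 wt% = 120.166 / 258.157 × 100 = 46.55%.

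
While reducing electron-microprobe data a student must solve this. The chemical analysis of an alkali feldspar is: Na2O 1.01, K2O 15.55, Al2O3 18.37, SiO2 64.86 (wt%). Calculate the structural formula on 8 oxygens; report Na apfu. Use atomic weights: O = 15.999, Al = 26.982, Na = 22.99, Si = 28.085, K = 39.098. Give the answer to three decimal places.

0.091 Na apfu

Na2O: 1.01/61.979 = 0.01630 mol → 0.03260 mol Na, 0.01630 mol O.
K2O: 15.55/94.195 = 0.16508 mol → 0.33016 mol K, 0.16508 mol O.
Al2O3: 18.37/101.961 = 0.18017 mol → 0.36034 mol Al, 0.54051 mol O.
SiO2: 64.86/60.083 = 1.07951 mol → 1.07951 mol Si, 2.15902 mol O.
Total oxygen = 2.88091 mol. Normalization factor = 8/2.88091 = 2.77690.
Na per 8 O = 0.03260 × 2.77690 = 0.091.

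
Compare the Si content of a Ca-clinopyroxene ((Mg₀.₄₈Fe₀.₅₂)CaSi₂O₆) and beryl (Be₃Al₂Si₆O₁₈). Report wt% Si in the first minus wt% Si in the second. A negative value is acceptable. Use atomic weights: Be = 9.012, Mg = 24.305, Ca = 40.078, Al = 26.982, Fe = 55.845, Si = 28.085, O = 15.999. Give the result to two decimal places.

M((Mg₀.₄₈Fe₀.₅₂)CaSi₂O₆) = 232.948 g/mol, so wt% Si = 56.170/232.948 × 100 = 24.11%.
M(Be₃Al₂Si₆O₁₈) = 537.492 g/mol, so wt% Si = 168.510/537.492 × 100 = 31.35%.
24.11 − 31.35 = -7.24 pp.

-7.24 percentage points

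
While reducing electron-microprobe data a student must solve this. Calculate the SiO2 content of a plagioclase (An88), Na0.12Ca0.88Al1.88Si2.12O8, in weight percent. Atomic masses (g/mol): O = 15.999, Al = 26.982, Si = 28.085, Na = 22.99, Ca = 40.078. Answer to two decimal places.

Formula mass = 276.286 g/mol.
2.12 Si → 2.1200 mol SiO2 per formula unit; M(SiO2) = 60.083, so SiO2 mass = 127.376 g.
127.376/276.286 × 100 = 46.10 wt%.

46.10 wt%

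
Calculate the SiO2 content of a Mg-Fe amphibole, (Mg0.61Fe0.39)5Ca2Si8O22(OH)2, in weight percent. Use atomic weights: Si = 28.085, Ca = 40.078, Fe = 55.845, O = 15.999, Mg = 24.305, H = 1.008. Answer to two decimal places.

M((Mg0.61Fe0.39)5Ca2Si8O22(OH)2) = 873.856 g/mol; M(SiO2) = 60.083 g/mol.
Moles SiO2 per formula unit = 8 Si ÷ 1 = 8.0000.
SiO2 fraction = (8.0000 × 60.083) / 873.856 = 480.664/873.856 = 0.5500.

55.00 wt%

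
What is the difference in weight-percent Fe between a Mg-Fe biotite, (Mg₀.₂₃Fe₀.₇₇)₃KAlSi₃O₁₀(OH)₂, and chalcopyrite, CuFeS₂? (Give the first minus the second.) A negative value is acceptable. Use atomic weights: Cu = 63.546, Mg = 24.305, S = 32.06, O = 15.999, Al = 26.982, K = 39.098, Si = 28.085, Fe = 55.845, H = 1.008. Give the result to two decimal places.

-4.11 percentage points

M((Mg₀.₂₃Fe₀.₇₇)₃KAlSi₃O₁₀(OH)₂) = 490.111 g/mol, so wt% Fe = 129.002/490.111 × 100 = 26.32%.
M(CuFeS₂) = 183.511 g/mol, so wt% Fe = 55.845/183.511 × 100 = 30.43%.
26.32 − 30.43 = -4.11 pp.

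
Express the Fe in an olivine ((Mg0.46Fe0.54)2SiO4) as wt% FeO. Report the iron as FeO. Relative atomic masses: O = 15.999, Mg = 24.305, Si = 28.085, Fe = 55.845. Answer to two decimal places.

Formula mass = 174.754 g/mol.
1.08 Fe → 1.0800 mol FeO per formula unit; M(FeO) = 71.844, so FeO mass = 77.592 g.
77.592/174.754 × 100 = 44.40 wt%.

44.40 wt%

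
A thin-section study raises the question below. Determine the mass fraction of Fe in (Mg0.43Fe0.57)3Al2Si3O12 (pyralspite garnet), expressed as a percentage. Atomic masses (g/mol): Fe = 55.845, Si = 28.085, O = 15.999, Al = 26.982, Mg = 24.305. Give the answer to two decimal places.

20.89 mass %

Formula mass = 1.29×24.305 + 1.71×55.845 + 2×26.982 + 3×28.085 + 12×15.999 = 457.055 g/mol, of which 95.495 g is Fe.
So Fe makes up 95.495/457.055 = 0.2089 of the mass, i.e. 20.89%.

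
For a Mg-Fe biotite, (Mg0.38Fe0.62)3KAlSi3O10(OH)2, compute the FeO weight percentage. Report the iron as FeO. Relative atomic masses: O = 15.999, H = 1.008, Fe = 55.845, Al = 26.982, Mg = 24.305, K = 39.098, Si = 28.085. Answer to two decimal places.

28.08 wt%

Molar mass of (Mg0.38Fe0.62)3KAlSi3O10(OH)2 = 1.14×24.305 + 1.86×55.845 + 1×39.098 + 1×26.982 + 3×28.085 + 12×15.999 + 2×1.008 = 475.918 g/mol.
Each formula unit contains 1.86 Fe, equivalent to 1.86/1 = 1.8600 mol FeO.
M(FeO) = 1×55.845 + 1×15.999 = 71.844 g/mol.
Mass of FeO per formula unit = 1.8600 × 71.844 = 133.630 g.
FeO wt% = 133.630 / 475.918 × 100 = 28.08%.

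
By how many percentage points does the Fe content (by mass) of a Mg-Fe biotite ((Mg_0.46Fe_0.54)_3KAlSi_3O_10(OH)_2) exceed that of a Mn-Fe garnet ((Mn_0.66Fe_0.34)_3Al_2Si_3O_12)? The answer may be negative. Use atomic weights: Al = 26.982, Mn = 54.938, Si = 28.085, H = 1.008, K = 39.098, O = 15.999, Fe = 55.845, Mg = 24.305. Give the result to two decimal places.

7.83 percentage points

Fe in (Mg_0.46Fe_0.54)_3KAlSi_3O_10(OH)_2: molar mass 468.349 g/mol; 1.62×55.845 = 90.469 g → 19.32 wt%.
Fe in (Mn_0.66Fe_0.34)_3Al_2Si_3O_12: molar mass 495.946 g/mol; 1.02×55.845 = 56.962 g → 11.49 wt%.
Difference = 19.32 − 11.49 = 7.83 percentage points.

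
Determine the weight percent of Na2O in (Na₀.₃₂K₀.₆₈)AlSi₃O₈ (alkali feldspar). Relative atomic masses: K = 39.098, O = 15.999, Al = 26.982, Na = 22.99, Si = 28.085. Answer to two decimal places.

3.63 wt%

Formula mass = 273.172 g/mol.
0.32 Na → 0.1600 mol Na2O per formula unit; M(Na2O) = 61.979, so Na2O mass = 9.917 g.
9.917/273.172 × 100 = 3.63 wt%.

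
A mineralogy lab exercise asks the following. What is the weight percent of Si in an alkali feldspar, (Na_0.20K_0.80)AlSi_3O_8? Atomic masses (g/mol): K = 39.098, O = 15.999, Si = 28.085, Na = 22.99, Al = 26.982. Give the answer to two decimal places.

30.63 weight percent

Formula mass = 0.20×22.99 + 0.80×39.098 + 1×26.982 + 3×28.085 + 8×15.999 = 275.105 g/mol, of which 84.255 g is Si.
So Si makes up 84.255/275.105 = 0.3063 of the mass, i.e. 30.63%.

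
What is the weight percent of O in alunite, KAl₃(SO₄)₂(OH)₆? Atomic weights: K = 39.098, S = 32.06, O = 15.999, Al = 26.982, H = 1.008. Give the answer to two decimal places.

54.08 mass %

Formula mass = 1×39.098 + 3×26.982 + 2×32.06 + 14×15.999 + 6×1.008 = 414.198 g/mol, of which 223.986 g is O.
So O makes up 223.986/414.198 = 0.5408 of the mass, i.e. 54.08%.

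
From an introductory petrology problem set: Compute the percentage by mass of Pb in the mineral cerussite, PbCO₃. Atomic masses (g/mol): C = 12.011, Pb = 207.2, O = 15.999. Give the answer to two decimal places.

Formula mass = 1·207.2 + 1·12.011 + 3·15.999 = 267.208 g/mol, of which 207.200 g is Pb.
So Pb makes up 207.200/267.208 = 0.7754 of the mass, i.e. 77.54%.

77.54 mass %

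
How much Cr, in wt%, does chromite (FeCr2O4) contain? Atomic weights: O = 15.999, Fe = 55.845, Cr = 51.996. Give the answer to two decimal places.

Formula mass = 1*55.845 + 2*51.996 + 4*15.999 = 223.833 g/mol, of which 103.992 g is Cr.
So Cr makes up 103.992/223.833 = 0.4646 of the mass, i.e. 46.46%.

46.46 wt%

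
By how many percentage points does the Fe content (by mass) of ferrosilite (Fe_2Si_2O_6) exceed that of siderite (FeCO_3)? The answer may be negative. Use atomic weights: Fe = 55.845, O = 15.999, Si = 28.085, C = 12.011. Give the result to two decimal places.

-5.87 percentage points

Fe in Fe_2Si_2O_6: molar mass 263.854 g/mol; 2×55.845 = 111.690 g → 42.33 wt%.
Fe in FeCO_3: molar mass 115.853 g/mol; 1×55.845 = 55.845 g → 48.20 wt%.
Difference = 42.33 − 48.20 = -5.87 percentage points.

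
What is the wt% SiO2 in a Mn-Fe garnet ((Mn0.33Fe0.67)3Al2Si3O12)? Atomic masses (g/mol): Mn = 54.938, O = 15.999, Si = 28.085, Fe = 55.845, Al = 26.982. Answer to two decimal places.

Molar mass of (Mn0.33Fe0.67)3Al2Si3O12 = 0.99*54.938 + 2.01*55.845 + 2*26.982 + 3*28.085 + 12*15.999 = 496.844 g/mol.
Each formula unit contains 3 Si, equivalent to 3/1 = 3.0000 mol SiO2.
M(SiO2) = 1×28.085 + 2×15.999 = 60.083 g/mol.
Mass of SiO2 per formula unit = 3.0000 × 60.083 = 180.249 g.
SiO2 wt% = 180.249 / 496.844 × 100 = 36.28%.

36.28 wt%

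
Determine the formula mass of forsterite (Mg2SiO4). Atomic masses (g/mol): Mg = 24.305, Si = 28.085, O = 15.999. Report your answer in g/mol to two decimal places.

140.69 g/mol

M = 2×24.305 + 1×28.085 + 4×15.999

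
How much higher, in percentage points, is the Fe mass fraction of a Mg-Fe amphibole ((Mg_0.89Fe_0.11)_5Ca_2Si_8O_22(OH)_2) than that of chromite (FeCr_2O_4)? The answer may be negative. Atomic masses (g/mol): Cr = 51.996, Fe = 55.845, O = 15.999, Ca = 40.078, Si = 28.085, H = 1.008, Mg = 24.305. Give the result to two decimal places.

Fe in (Mg_0.89Fe_0.11)_5Ca_2Si_8O_22(OH)_2: molar mass 829.700 g/mol; 0.55×55.845 = 30.715 g → 3.70 wt%.
Fe in FeCr_2O_4: molar mass 223.833 g/mol; 1×55.845 = 55.845 g → 24.95 wt%.
Difference = 3.70 − 24.95 = -21.25 percentage points.

-21.25 percentage points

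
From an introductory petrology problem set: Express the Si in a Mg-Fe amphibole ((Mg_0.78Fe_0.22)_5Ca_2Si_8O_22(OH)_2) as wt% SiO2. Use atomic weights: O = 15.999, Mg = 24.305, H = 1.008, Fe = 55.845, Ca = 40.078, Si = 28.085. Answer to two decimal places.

Molar mass of (Mg_0.78Fe_0.22)_5Ca_2Si_8O_22(OH)_2 = 3.90×24.305 + 1.10×55.845 + 2×40.078 + 8×28.085 + 24×15.999 + 2×1.008 = 847.047 g/mol.
Each formula unit contains 8 Si, equivalent to 8/1 = 8.0000 mol SiO2.
M(SiO2) = 1×28.085 + 2×15.999 = 60.083 g/mol.
Mass of SiO2 per formula unit = 8.0000 × 60.083 = 480.664 g.
SiO2 wt% = 480.664 / 847.047 × 100 = 56.75%.

56.75 wt%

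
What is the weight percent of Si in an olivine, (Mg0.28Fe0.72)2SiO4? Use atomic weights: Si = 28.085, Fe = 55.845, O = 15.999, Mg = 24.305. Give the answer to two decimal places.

15.09 weight percent

M((Mg0.28Fe0.72)2SiO4) = 186.109 g/mol.
Si contributes 1 × 28.085 = 28.085 g per mole.
28.085/186.109 = 0.1509 → 15.09%.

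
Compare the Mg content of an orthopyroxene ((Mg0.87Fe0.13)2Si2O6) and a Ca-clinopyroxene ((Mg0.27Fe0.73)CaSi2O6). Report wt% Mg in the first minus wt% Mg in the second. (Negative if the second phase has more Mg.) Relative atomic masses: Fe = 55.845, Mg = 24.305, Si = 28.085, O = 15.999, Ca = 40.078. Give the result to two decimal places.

First mineral: 42.291 g Mg in 208.974 g formula = 20.24 wt% Mg.
Second mineral: 6.562 g Mg in 239.571 g formula = 2.74 wt% Mg.
20.24% − 2.74% gives a difference of 17.50 percentage points.

17.50 percentage points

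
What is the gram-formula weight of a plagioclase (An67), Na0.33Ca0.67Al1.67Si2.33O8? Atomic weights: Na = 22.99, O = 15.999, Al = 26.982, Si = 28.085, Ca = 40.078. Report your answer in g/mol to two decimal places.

M = 0.33(22.99) + 0.67(40.078) + 1.67(26.982) + 2.33(28.085) + 8(15.999)

272.93 g/mol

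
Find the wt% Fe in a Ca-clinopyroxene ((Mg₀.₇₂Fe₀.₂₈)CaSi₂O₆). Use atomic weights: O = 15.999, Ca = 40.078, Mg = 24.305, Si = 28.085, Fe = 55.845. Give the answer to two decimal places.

6.94 wt%

Molar mass of (Mg₀.₇₂Fe₀.₂₈)CaSi₂O₆: 0.72×24.305 + 0.28×55.845 + 1×40.078 + 2×28.085 + 6×15.999 = 225.378 g/mol.
Mass of Fe per formula unit: 0.28 × 55.845 = 15.637 g.
Weight fraction Fe = 15.637 / 225.378 = 0.0694.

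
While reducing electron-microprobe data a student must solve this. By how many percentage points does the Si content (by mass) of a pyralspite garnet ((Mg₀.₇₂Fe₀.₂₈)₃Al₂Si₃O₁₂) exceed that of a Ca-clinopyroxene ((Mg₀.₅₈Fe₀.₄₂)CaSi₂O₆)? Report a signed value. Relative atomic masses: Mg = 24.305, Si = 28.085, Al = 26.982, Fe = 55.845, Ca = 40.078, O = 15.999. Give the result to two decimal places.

-4.83 percentage points

M((Mg₀.₇₂Fe₀.₂₈)₃Al₂Si₃O₁₂) = 429.616 g/mol, so wt% Si = 84.255/429.616 × 100 = 19.61%.
M((Mg₀.₅₈Fe₀.₄₂)CaSi₂O₆) = 229.794 g/mol, so wt% Si = 56.170/229.794 × 100 = 24.44%.
19.61 − 24.44 = -4.83 pp.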